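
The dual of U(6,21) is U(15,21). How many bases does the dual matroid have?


The dual of U(r,n) is U(n-r, n) = U(15,21).
Bases of U(15,21) are all (15)-element subsets.
|B(M*)| = C(21,15) = 21! / (15! * 6!) = 54264.

54264


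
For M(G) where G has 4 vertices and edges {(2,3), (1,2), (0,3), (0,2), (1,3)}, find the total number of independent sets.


An independent set in a graphic matroid is an acyclic edge subset.
G has 4 vertices and 5 edges.
Enumerate all 2^5 = 32 subsets, checking for acyclicity.
Total independent sets = 24.

24


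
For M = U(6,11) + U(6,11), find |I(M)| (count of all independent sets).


For a direct sum, |I(M1+M2)| = |I(M1)| * |I(M2)|.
|I(U(6,11))| = sum C(11,k) for k=0..6 = 1486.
|I(U(6,11))| = sum C(11,k) for k=0..6 = 1486.
Total = 1486 * 1486 = 2208196.

2208196


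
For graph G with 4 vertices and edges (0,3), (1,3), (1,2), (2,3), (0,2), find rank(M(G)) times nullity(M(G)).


r(M) = |V| - c = 4 - 1 = 3.
nullity = |E| - r(M) = 5 - 3 = 2.
Product = 3 * 2 = 6.

6


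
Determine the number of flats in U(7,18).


Flats of U(7,18): every subset of size < 7 is a flat, plus E itself.
Count = C(18,0) + C(18,1) + C(18,2) + C(18,3) + C(18,4) + C(18,5) + C(18,6) + 1
     = 1 + 18 + 153 + 816 + 3060 + 8568 + 18564 + 1
     = 31181.

31181


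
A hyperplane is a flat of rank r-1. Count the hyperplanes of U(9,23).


Hyperplanes of U(9,23) are flats of rank 8.
In a uniform matroid, these are exactly the (8)-element subsets.
Count = (23 choose 8) = 490314.

490314


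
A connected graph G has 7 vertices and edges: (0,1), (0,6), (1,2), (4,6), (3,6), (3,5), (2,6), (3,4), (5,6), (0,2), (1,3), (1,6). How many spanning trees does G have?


By Kirchhoff's matrix tree theorem, the number of spanning trees equals
the determinant of any cofactor of the Laplacian matrix L.
G has 7 vertices and 12 edges.
Computing the (6 x 6) cofactor determinant gives 256.

256


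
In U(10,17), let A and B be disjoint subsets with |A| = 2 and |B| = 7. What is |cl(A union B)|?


|A union B| = 2 + 7 = 9 (disjoint).
In U(10,17), cl(S) = S if |S| < 10, else cl(S) = E.
Since 9 < 10, cl(A union B) = A union B.
|cl(A union B)| = 9.

9


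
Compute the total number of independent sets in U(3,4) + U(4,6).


For a direct sum, |I(M1+M2)| = |I(M1)| * |I(M2)|.
|I(U(3,4))| = sum C(4,k) for k=0..3 = 15.
|I(U(4,6))| = sum C(6,k) for k=0..4 = 57.
Total = 15 * 57 = 855.

855


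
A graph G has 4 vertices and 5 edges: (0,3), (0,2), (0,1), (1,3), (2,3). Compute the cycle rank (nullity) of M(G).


Cycle rank (nullity) = |E| - r(M) = |E| - (|V| - c).
|E| = 5, |V| = 4, c = 1.
Nullity = 5 - (4 - 1) = 5 - 3 = 2.

2


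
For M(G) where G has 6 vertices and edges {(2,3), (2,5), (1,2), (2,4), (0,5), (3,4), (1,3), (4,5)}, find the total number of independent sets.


An independent set in a graphic matroid is an acyclic edge subset.
G has 6 vertices and 8 edges.
Enumerate all 2^8 = 256 subsets, checking for acyclicity.
Total independent sets = 164.

164


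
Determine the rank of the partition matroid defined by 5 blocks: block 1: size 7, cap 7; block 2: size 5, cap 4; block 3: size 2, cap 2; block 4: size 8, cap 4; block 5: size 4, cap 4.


Rank of a partition matroid = sum of min(|Si|, ci) for each block.
= min(7,7) + min(5,4) + min(2,2) + min(8,4) + min(4,4)
= 7 + 4 + 2 + 4 + 4
= 21.

21


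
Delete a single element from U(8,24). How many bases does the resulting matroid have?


Deleting e from U(8,24) gives U(8,23) since n > r.
Bases of U(8,23) = (23 choose 8) = 490314.

490314


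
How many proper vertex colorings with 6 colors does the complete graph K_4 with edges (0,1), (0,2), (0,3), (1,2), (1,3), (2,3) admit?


P(K_4, k) = k(k-1)(k-2)...(k-3).
P(6) = (6) * (5) * (4) * (3) = 360.

360


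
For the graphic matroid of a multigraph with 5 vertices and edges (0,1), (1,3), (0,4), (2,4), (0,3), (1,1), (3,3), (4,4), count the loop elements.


In a graphic matroid, a loop is a self-loop edge (u,u) with rank 0.
Examining all 8 edges for self-loops...
Self-loops found: (1,1), (3,3), (4,4)
Number of loops = 3.

3


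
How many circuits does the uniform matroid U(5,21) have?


In U(5,21), circuits are the (6)-element subsets.
Any set of 6 elements is dependent, and removing any one element gives
an independent set of size 5, so it is a minimal dependent set.
Number of circuits = (21 choose 6) = 54264.

54264


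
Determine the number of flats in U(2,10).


Flats of U(2,10): every subset of size < 2 is a flat, plus E itself.
Count = C(10,0) + C(10,1) + 1
     = 1 + 10 + 1
     = 12.

12


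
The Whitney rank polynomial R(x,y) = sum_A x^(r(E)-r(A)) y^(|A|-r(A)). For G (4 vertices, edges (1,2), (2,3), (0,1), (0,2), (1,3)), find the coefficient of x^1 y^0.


R(x,y) = sum over A in 2^E of x^(r(E)-r(A)) * y^(|A|-r(A)).
G has 4 vertices, 5 edges. r(E) = 3.
Enumerate all 2^5 = 32 subsets.
Count subsets with r(E)-r(A)=1 and |A|-r(A)=0: 10.

10


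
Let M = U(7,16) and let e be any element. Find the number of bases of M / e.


Contracting e from U(7,16) gives U(6,15).
Bases of U(6,15) = (15 choose 6) = 5005.

5005


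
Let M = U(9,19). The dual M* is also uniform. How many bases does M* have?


The dual of U(r,n) is U(n-r, n) = U(10,19).
Bases of U(10,19) are all (10)-element subsets.
|B(M*)| = C(19,10) = 19! / (10! * 9!) = 92378.

92378


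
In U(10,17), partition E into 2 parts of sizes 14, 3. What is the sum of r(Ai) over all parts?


r(Ai) = min(|Ai|, 10) for each part.
Sum = min(14,10) + min(3,10)
    = 10 + 3
    = 13.

13


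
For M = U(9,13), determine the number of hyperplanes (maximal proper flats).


Hyperplanes of U(9,13) are flats of rank 8.
In a uniform matroid, these are exactly the (8)-element subsets.
Count = C(13,8) = 13! / (8! * 5!) = 1287.

1287


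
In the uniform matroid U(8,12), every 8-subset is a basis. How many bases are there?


Bases of U(8,12) are all 8-element subsets of the 12-element ground set.
Number of bases = C(12,8).
C(12,8) = 12! / (8! * 4!) = 495.

495


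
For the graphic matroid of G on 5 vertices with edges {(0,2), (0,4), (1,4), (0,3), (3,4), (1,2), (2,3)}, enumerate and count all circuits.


A circuit in a graphic matroid = edge set of a simple cycle.
G has 5 vertices and 7 edges.
Enumerating all minimal edge subsets forming cycles...
Total circuits found: 7.

7


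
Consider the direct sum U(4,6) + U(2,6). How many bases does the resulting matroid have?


Bases of a direct sum M1 + M2: |B| = |B(M1)| * |B(M2)|.
|B(U(4,6))| = C(6,4) = 15.
|B(U(2,6))| = C(6,2) = 15.
Total bases = 15 * 15 = 225.

225


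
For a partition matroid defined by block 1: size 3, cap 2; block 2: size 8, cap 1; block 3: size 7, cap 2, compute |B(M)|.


A basis picks exactly ci elements from block i.
Number of bases = product of C(|Si|, ci).
= C(3,2) * C(8,1) * C(7,2)
= 3 * 8 * 21
= 504.

504


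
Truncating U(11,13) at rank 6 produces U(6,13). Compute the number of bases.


Truncating U(11,13) to rank 6 gives U(6,13).
Bases of U(6,13) are all 6-element subsets of 13 elements.
Number of bases = (13 choose 6) = 1716.

1716


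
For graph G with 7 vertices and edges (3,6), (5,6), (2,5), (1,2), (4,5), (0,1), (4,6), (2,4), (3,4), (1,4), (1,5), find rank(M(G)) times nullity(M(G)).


r(M) = |V| - c = 7 - 1 = 6.
nullity = |E| - r(M) = 11 - 6 = 5.
Product = 6 * 5 = 30.

30


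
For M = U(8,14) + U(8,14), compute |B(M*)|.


(M1+M2)* = M1* + M2*.
M1* = U(6,14), bases: C(14,6) = 3003.
M2* = U(6,14), bases: C(14,6) = 3003.
|B(M*)| = 3003 * 3003 = 9018009.

9018009


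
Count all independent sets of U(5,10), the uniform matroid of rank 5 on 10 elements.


Independent sets of U(5,10) are all subsets of size <= 5.
Count = (10 choose 0) + (10 choose 1) + (10 choose 2) + (10 choose 3) + (10 choose 4) + (10 choose 5)
     = 1 + 10 + 45 + 120 + 210 + 252
     = 638.

638


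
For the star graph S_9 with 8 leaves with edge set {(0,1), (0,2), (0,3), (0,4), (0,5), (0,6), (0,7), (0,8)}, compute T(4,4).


A star on 9 vertices is a tree with 8 edges.
T(x,y) = x^(8) for any tree.
T(4,4) = 4^8 = 65536.

65536


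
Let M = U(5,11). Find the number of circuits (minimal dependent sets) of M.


In U(5,11), circuits are the (6)-element subsets.
Any set of 6 elements is dependent, and removing any one element gives
an independent set of size 5, so it is a minimal dependent set.
Number of circuits = C(11,6) = 462.

462


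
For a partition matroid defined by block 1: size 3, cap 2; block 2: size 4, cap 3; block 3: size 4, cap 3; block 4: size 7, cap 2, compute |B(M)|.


A basis picks exactly ci elements from block i.
Number of bases = product of C(|Si|, ci).
= C(3,2) * C(4,3) * C(4,3) * C(7,2)
= 3 * 4 * 4 * 21
= 1008.

1008


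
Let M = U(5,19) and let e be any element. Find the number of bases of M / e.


Contracting e from U(5,19) gives U(4,18).
Bases of U(4,18) = C(18,4) = 18! / (4! * 14!) = 3060.

3060


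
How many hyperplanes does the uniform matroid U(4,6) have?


Hyperplanes of U(4,6) are flats of rank 3.
In a uniform matroid, these are exactly the (3)-element subsets.
Count = C(6,3) = (6 * 5 * 4) / (1 * 2 * 3) = 20.

20


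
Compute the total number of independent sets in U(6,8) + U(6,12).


For a direct sum, |I(M1+M2)| = |I(M1)| * |I(M2)|.
|I(U(6,8))| = sum C(8,k) for k=0..6 = 247.
|I(U(6,12))| = sum C(12,k) for k=0..6 = 2510.
Total = 247 * 2510 = 619970.

619970


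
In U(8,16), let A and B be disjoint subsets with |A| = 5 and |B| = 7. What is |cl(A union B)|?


|A union B| = 5 + 7 = 12 (disjoint).
In U(8,16), cl(S) = S if |S| < 8, else cl(S) = E.
Since 12 >= 8, cl(A union B) = E.
|cl(A union B)| = 16.

16


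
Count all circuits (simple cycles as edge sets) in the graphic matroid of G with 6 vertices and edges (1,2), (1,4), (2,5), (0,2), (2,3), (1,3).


A circuit in a graphic matroid = edge set of a simple cycle.
G has 6 vertices and 6 edges.
Enumerating all minimal edge subsets forming cycles...
Total circuits found: 1.

1


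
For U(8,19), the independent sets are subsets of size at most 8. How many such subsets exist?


Independent sets of U(8,19) are all subsets of size <= 8.
Count = (19 choose 0) + (19 choose 1) + (19 choose 2) + (19 choose 3) + (19 choose 4) + (19 choose 5) + (19 choose 6) + (19 choose 7) + (19 choose 8)
     = 1 + 19 + 171 + 969 + 3876 + 11628 + 27132 + 50388 + 75582
     = 169766.

169766


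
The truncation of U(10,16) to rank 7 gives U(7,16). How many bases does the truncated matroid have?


Truncating U(10,16) to rank 7 gives U(7,16).
Bases of U(7,16) are all 7-element subsets of 16 elements.
Number of bases = (16 choose 7) = 11440.

11440


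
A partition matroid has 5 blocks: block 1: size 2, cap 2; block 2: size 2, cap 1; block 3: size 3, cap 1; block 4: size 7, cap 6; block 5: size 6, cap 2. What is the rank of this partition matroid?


Rank of a partition matroid = sum of min(|Si|, ci) for each block.
= min(2,2) + min(2,1) + min(3,1) + min(7,6) + min(6,2)
= 2 + 1 + 1 + 6 + 2
= 12.

12


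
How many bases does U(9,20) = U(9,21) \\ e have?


Deleting e from U(9,21) gives U(9,20) since n > r.
Bases of U(9,20) = C(20,9) = 20! / (9! * 11!) = 167960.

167960


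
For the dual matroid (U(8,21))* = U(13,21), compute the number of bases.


The dual of U(r,n) is U(n-r, n) = U(13,21).
Bases of U(13,21) are all (13)-element subsets.
|B(M*)| = (21 choose 13) = 203490.

203490


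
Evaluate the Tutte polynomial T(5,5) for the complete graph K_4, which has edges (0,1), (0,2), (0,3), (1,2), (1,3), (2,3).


T(K_4; x,y) = x^3 + 3x^2 + 4xy + 2x + y^3 + 3y^2 + 2y.
Substituting x=5, y=5:
= 125 + 75 + 100 + 10 + 125 + 75 + 10
= 520.

520


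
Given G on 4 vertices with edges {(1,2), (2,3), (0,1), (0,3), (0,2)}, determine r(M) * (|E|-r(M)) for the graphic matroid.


r(M) = |V| - c = 4 - 1 = 3.
nullity = |E| - r(M) = 5 - 3 = 2.
Product = 3 * 2 = 6.

6


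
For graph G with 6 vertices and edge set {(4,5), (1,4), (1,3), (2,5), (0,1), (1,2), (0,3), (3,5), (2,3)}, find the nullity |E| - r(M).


Cycle rank (nullity) = |E| - r(M) = |E| - (|V| - c).
|E| = 9, |V| = 6, c = 1.
Nullity = 9 - (6 - 1) = 9 - 5 = 4.

4


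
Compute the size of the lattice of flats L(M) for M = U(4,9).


Flats of U(4,9): every subset of size < 4 is a flat, plus E itself.
Count = (9 choose 0) + (9 choose 1) + (9 choose 2) + (9 choose 3) + 1
     = 1 + 9 + 36 + 84 + 1
     = 131.

131


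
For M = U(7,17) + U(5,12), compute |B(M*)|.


(M1+M2)* = M1* + M2*.
M1* = U(10,17), bases: C(17,10) = 19448.
M2* = U(7,12), bases: C(12,7) = 792.
|B(M*)| = 19448 * 792 = 15402816.

15402816


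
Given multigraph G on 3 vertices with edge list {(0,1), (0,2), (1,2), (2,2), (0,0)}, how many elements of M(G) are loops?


In a graphic matroid, a loop is a self-loop edge (u,u) with rank 0.
Examining all 5 edges for self-loops...
Self-loops found: (2,2), (0,0)
Number of loops = 2.

2


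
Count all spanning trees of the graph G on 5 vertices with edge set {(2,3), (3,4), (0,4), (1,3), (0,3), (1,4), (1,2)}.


By Kirchhoff's matrix tree theorem, the number of spanning trees equals
the determinant of any cofactor of the Laplacian matrix L.
G has 5 vertices and 7 edges.
Computing the (4 x 4) cofactor determinant gives 21.

21


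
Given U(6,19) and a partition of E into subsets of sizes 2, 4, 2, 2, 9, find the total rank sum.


r(Ai) = min(|Ai|, 6) for each part.
Sum = min(2,6) + min(4,6) + min(2,6) + min(2,6) + min(9,6)
    = 2 + 4 + 2 + 2 + 6
    = 16.

16


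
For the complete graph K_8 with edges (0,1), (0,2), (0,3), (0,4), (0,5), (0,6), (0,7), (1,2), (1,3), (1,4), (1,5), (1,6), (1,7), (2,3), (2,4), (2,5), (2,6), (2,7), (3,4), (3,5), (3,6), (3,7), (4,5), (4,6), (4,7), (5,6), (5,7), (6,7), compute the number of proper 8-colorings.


P(K_8, k) = k(k-1)(k-2)...(k-7).
P(8) = (8) * (7) * (6) * (5) * (4) * (3) * (2) * (1) = 40320.

40320


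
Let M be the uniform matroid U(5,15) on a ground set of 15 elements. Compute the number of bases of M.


Bases of U(5,15) are all 5-element subsets of the 15-element ground set.
Number of bases = C(15,5).
(15 choose 5) = 3003.

3003


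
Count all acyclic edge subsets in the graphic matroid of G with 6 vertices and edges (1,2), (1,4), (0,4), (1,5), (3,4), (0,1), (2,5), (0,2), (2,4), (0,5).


An independent set in a graphic matroid is an acyclic edge subset.
G has 6 vertices and 10 edges.
Enumerate all 2^10 = 1024 subsets, checking for acyclicity.
Total independent sets = 396.

396


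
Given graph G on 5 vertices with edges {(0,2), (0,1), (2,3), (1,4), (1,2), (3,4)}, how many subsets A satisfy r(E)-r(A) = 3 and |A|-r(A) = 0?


R(x,y) = sum over A in 2^E of x^(r(E)-r(A)) * y^(|A|-r(A)).
G has 5 vertices, 6 edges. r(E) = 4.
Enumerate all 2^6 = 64 subsets.
Count subsets with r(E)-r(A)=3 and |A|-r(A)=0: 6.

6


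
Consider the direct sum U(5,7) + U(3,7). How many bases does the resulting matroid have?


Bases of a direct sum M1 + M2: |B| = |B(M1)| * |B(M2)|.
|B(U(5,7))| = C(7,5) = 21.
|B(U(3,7))| = C(7,3) = 35.
Total bases = 21 * 35 = 735.

735


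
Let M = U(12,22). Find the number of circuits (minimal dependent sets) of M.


In U(12,22), circuits are the (13)-element subsets.
Any set of 13 elements is dependent, and removing any one element gives
an independent set of size 12, so it is a minimal dependent set.
Number of circuits = C(22,13) = 497420.

497420


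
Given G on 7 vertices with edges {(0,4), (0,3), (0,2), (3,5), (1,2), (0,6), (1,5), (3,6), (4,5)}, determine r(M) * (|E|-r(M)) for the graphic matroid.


r(M) = |V| - c = 7 - 1 = 6.
nullity = |E| - r(M) = 9 - 6 = 3.
Product = 6 * 3 = 18.

18


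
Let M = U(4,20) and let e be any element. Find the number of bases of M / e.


Contracting e from U(4,20) gives U(3,19).
Bases of U(3,19) = C(19,3) = 19! / (3! * 16!) = 969.

969


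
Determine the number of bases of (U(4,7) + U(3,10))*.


(M1+M2)* = M1* + M2*.
M1* = U(3,7), bases: C(7,3) = 35.
M2* = U(7,10), bases: C(10,7) = 120.
|B(M*)| = 35 * 120 = 4200.

4200


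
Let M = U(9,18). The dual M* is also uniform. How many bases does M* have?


The dual of U(r,n) is U(n-r, n) = U(9,18).
Bases of U(9,18) are all (9)-element subsets.
|B(M*)| = (18 choose 9) = 48620.

48620


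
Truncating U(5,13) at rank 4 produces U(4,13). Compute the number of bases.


Truncating U(5,13) to rank 4 gives U(4,13).
Bases of U(4,13) are all 4-element subsets of 13 elements.
Number of bases = C(13,4) = 13! / (4! * 9!) = 715.

715


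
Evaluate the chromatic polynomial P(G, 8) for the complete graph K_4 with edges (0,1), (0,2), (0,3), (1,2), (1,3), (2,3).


P(K_4, k) = k(k-1)(k-2)...(k-3).
P(8) = (8) * (7) * (6) * (5) = 1680.

1680


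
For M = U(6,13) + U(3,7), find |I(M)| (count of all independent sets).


For a direct sum, |I(M1+M2)| = |I(M1)| * |I(M2)|.
|I(U(6,13))| = sum C(13,k) for k=0..6 = 4096.
|I(U(3,7))| = sum C(7,k) for k=0..3 = 64.
Total = 4096 * 64 = 262144.

262144


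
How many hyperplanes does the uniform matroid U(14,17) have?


Hyperplanes of U(14,17) are flats of rank 13.
In a uniform matroid, these are exactly the (13)-element subsets.
Count = C(17,13) = 2380.

2380


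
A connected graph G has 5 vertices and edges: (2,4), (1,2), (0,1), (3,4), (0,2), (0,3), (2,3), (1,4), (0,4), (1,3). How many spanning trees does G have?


By Kirchhoff's matrix tree theorem, the number of spanning trees equals
the determinant of any cofactor of the Laplacian matrix L.
G has 5 vertices and 10 edges.
Computing the (4 x 4) cofactor determinant gives 125.

125


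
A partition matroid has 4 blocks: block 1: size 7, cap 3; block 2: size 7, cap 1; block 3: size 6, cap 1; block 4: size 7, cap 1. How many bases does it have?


A basis picks exactly ci elements from block i.
Number of bases = product of C(|Si|, ci).
= C(7,3) * C(7,1) * C(6,1) * C(7,1)
= 35 * 7 * 6 * 7
= 10290.

10290


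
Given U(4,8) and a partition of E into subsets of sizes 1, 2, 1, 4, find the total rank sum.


r(Ai) = min(|Ai|, 4) for each part.
Sum = min(1,4) + min(2,4) + min(1,4) + min(4,4)
    = 1 + 2 + 1 + 4
    = 8.

8


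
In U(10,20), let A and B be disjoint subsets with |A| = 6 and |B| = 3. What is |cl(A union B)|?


|A union B| = 6 + 3 = 9 (disjoint).
In U(10,20), cl(S) = S if |S| < 10, else cl(S) = E.
Since 9 < 10, cl(A union B) = A union B.
|cl(A union B)| = 9.

9


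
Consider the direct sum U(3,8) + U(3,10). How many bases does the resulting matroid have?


Bases of a direct sum M1 + M2: |B| = |B(M1)| * |B(M2)|.
|B(U(3,8))| = C(8,3) = 56.
|B(U(3,10))| = C(10,3) = 120.
Total bases = 56 * 120 = 6720.

6720


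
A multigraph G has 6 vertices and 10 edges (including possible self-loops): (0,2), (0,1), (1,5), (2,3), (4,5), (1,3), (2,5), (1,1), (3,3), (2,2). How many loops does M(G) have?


In a graphic matroid, a loop is a self-loop edge (u,u) with rank 0.
Examining all 10 edges for self-loops...
Self-loops found: (1,1), (3,3), (2,2)
Number of loops = 3.

3


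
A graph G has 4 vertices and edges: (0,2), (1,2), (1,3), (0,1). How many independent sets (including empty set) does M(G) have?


An independent set in a graphic matroid is an acyclic edge subset.
G has 4 vertices and 4 edges.
Enumerate all 2^4 = 16 subsets, checking for acyclicity.
Total independent sets = 14.

14


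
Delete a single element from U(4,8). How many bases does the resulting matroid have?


Deleting e from U(4,8) gives U(4,7) since n > r.
Bases of U(4,7) = C(7,4) = 7! / (4! * 3!) = 35.

35


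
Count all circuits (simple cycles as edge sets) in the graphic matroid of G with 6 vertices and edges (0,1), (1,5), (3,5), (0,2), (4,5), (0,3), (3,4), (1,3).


A circuit in a graphic matroid = edge set of a simple cycle.
G has 6 vertices and 8 edges.
Enumerating all minimal edge subsets forming cycles...
Total circuits found: 6.

6


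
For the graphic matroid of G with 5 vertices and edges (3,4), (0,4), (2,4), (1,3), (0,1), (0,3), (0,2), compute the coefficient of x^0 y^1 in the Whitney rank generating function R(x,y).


R(x,y) = sum over A in 2^E of x^(r(E)-r(A)) * y^(|A|-r(A)).
G has 5 vertices, 7 edges. r(E) = 4.
Enumerate all 2^7 = 128 subsets.
Count subsets with r(E)-r(A)=0 and |A|-r(A)=1: 19.

19


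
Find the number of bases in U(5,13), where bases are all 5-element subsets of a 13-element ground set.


Bases of U(5,13) are all 5-element subsets of the 13-element ground set.
Number of bases = C(13,5).
C(13,5) = 1287.

1287


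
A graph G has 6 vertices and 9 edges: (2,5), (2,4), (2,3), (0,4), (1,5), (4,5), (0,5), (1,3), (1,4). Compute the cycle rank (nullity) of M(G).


Cycle rank (nullity) = |E| - r(M) = |E| - (|V| - c).
|E| = 9, |V| = 6, c = 1.
Nullity = 9 - (6 - 1) = 9 - 5 = 4.

4


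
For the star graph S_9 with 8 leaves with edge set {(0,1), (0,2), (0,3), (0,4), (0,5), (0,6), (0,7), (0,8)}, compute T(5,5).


A star on 9 vertices is a tree with 8 edges.
T(x,y) = x^(8) for any tree.
T(5,5) = 5^8 = 390625.

390625


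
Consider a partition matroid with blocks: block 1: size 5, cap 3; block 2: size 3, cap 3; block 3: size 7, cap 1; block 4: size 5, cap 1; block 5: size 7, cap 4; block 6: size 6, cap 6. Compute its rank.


Rank of a partition matroid = sum of min(|Si|, ci) for each block.
= min(5,3) + min(3,3) + min(7,1) + min(5,1) + min(7,4) + min(6,6)
= 3 + 3 + 1 + 1 + 4 + 6
= 18.

18


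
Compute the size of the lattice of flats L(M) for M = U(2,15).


Flats of U(2,15): every subset of size < 2 is a flat, plus E itself.
Count = C(15,0) + C(15,1) + 1
     = 1 + 15 + 1
     = 17.

17


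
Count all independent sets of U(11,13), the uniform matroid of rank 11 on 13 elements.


Independent sets of U(11,13) are all subsets of size <= 11.
Count = (13 choose 0) + (13 choose 1) + (13 choose 2) + (13 choose 3) + (13 choose 4) + (13 choose 5) + (13 choose 6) + (13 choose 7) + (13 choose 8) + (13 choose 9) + (13 choose 10) + (13 choose 11)
     = 1 + 13 + 78 + 286 + 715 + 1287 + 1716 + 1716 + 1287 + 715 + 286 + 78
     = 8178.

8178


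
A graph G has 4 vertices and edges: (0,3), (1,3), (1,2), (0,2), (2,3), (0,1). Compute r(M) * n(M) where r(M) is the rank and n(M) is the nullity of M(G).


r(M) = |V| - c = 4 - 1 = 3.
nullity = |E| - r(M) = 6 - 3 = 3.
Product = 3 * 3 = 9.

9


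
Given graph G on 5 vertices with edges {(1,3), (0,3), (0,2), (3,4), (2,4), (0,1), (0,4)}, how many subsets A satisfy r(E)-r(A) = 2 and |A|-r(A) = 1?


R(x,y) = sum over A in 2^E of x^(r(E)-r(A)) * y^(|A|-r(A)).
G has 5 vertices, 7 edges. r(E) = 4.
Enumerate all 2^7 = 128 subsets.
Count subsets with r(E)-r(A)=2 and |A|-r(A)=1: 3.

3


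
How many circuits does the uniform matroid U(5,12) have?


In U(5,12), circuits are the (6)-element subsets.
Any set of 6 elements is dependent, and removing any one element gives
an independent set of size 5, so it is a minimal dependent set.
Number of circuits = C(12,6) = 12! / (6! * 6!) = 924.

924


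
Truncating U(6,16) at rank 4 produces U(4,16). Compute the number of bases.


Truncating U(6,16) to rank 4 gives U(4,16).
Bases of U(4,16) are all 4-element subsets of 16 elements.
Number of bases = C(16,4) = (16 * 15 * 14 * 13) / (1 * 2 * 3 * 4) = 1820.

1820


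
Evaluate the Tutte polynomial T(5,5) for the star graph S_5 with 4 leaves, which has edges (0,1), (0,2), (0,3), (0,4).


A star on 5 vertices is a tree with 4 edges.
T(x,y) = x^(4) for any tree.
T(5,5) = 5^4 = 625.

625


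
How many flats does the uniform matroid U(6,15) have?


Flats of U(6,15): every subset of size < 6 is a flat, plus E itself.
Count = (15 choose 0) + (15 choose 1) + (15 choose 2) + (15 choose 3) + (15 choose 4) + (15 choose 5) + 1
     = 1 + 15 + 105 + 455 + 1365 + 3003 + 1
     = 4945.

4945


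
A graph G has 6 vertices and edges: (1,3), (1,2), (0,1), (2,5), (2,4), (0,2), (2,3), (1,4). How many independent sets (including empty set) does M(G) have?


An independent set in a graphic matroid is an acyclic edge subset.
G has 6 vertices and 8 edges.
Enumerate all 2^8 = 256 subsets, checking for acyclicity.
Total independent sets = 162.

162


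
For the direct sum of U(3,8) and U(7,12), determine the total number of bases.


Bases of a direct sum M1 + M2: |B| = |B(M1)| * |B(M2)|.
|B(U(3,8))| = C(8,3) = 56.
|B(U(7,12))| = C(12,7) = 792.
Total bases = 56 * 792 = 44352.

44352


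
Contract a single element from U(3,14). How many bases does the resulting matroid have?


Contracting e from U(3,14) gives U(2,13).
Bases of U(2,13) = C(13,2) = 13! / (2! * 11!) = 78.

78


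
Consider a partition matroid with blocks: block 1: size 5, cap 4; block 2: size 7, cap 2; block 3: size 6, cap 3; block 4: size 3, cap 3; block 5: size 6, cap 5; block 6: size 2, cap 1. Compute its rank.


Rank of a partition matroid = sum of min(|Si|, ci) for each block.
= min(5,4) + min(7,2) + min(6,3) + min(3,3) + min(6,5) + min(2,1)
= 4 + 2 + 3 + 3 + 5 + 1
= 18.

18


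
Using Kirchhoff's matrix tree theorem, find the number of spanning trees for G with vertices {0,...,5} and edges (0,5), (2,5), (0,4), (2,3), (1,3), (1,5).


By Kirchhoff's matrix tree theorem, the number of spanning trees equals
the determinant of any cofactor of the Laplacian matrix L.
G has 6 vertices and 6 edges.
Computing the (5 x 5) cofactor determinant gives 4.

4


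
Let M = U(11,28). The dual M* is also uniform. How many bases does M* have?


The dual of U(r,n) is U(n-r, n) = U(17,28).
Bases of U(17,28) are all (17)-element subsets.
|B(M*)| = (28 choose 17) = 21474180.

21474180


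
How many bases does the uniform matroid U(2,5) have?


Bases of U(2,5) are all 2-element subsets of the 5-element ground set.
Number of bases = C(5,2).
C(5,2) = 5! / (2! * 3!) = 10.

10


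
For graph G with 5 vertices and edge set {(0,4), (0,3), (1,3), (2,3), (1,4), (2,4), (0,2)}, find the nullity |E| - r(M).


Cycle rank (nullity) = |E| - r(M) = |E| - (|V| - c).
|E| = 7, |V| = 5, c = 1.
Nullity = 7 - (5 - 1) = 7 - 4 = 3.

3


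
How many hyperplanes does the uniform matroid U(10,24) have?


Hyperplanes of U(10,24) are flats of rank 9.
In a uniform matroid, these are exactly the (9)-element subsets.
Count = C(24,9) = 1307504.

1307504


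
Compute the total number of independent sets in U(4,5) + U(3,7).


For a direct sum, |I(M1+M2)| = |I(M1)| * |I(M2)|.
|I(U(4,5))| = sum C(5,k) for k=0..4 = 31.
|I(U(3,7))| = sum C(7,k) for k=0..3 = 64.
Total = 31 * 64 = 1984.

1984


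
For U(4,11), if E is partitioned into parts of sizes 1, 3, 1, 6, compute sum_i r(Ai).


r(Ai) = min(|Ai|, 4) for each part.
Sum = min(1,4) + min(3,4) + min(1,4) + min(6,4)
    = 1 + 3 + 1 + 4
    = 9.

9


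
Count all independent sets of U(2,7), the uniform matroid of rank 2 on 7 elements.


Independent sets of U(2,7) are all subsets of size <= 2.
Count = (7 choose 0) + (7 choose 1) + (7 choose 2)
     = 1 + 7 + 21
     = 29.

29


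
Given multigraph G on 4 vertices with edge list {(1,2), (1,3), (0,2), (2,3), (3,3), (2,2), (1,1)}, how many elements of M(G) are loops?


In a graphic matroid, a loop is a self-loop edge (u,u) with rank 0.
Examining all 7 edges for self-loops...
Self-loops found: (3,3), (2,2), (1,1)
Number of loops = 3.

3


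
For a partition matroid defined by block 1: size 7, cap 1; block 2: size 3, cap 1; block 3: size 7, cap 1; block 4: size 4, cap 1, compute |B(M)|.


A basis picks exactly ci elements from block i.
Number of bases = product of C(|Si|, ci).
= C(7,1) * C(3,1) * C(7,1) * C(4,1)
= 7 * 3 * 7 * 4
= 588.

588


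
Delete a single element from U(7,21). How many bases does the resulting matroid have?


Deleting e from U(7,21) gives U(7,20) since n > r.
Bases of U(7,20) = C(20,7) = 20! / (7! * 13!) = 77520.

77520


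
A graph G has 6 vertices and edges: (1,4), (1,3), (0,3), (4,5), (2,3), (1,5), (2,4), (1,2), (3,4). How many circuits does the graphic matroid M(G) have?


A circuit in a graphic matroid = edge set of a simple cycle.
G has 6 vertices and 9 edges.
Enumerating all minimal edge subsets forming cycles...
Total circuits found: 12.

12


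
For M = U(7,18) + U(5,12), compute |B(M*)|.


(M1+M2)* = M1* + M2*.
M1* = U(11,18), bases: C(18,11) = 31824.
M2* = U(7,12), bases: C(12,7) = 792.
|B(M*)| = 31824 * 792 = 25204608.

25204608


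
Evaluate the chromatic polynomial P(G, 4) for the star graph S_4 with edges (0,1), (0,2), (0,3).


P(tree, k) = k * (k-1)^(3) for any tree on 4 vertices.
P(4) = 4 * 3^3 = 4 * 27 = 108.

108


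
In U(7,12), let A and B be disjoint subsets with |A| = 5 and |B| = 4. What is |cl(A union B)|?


|A union B| = 5 + 4 = 9 (disjoint).
In U(7,12), cl(S) = S if |S| < 7, else cl(S) = E.
Since 9 >= 7, cl(A union B) = E.
|cl(A union B)| = 12.

12


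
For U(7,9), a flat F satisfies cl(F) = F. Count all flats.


Flats of U(7,9): every subset of size < 7 is a flat, plus E itself.
Count = (9 choose 0) + (9 choose 1) + (9 choose 2) + (9 choose 3) + (9 choose 4) + (9 choose 5) + (9 choose 6) + 1
     = 1 + 9 + 36 + 84 + 126 + 126 + 84 + 1
     = 467.

467


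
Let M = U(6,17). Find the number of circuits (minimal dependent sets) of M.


In U(6,17), circuits are the (7)-element subsets.
Any set of 7 elements is dependent, and removing any one element gives
an independent set of size 6, so it is a minimal dependent set.
Number of circuits = C(17,7) = 19448.

19448


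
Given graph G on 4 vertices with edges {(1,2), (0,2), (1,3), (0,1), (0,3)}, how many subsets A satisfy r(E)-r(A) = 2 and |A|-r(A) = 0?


R(x,y) = sum over A in 2^E of x^(r(E)-r(A)) * y^(|A|-r(A)).
G has 4 vertices, 5 edges. r(E) = 3.
Enumerate all 2^5 = 32 subsets.
Count subsets with r(E)-r(A)=2 and |A|-r(A)=0: 5.

5


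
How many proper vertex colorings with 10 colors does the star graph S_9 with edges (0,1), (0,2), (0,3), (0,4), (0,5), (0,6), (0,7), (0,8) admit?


P(tree, k) = k * (k-1)^(8) for any tree on 9 vertices.
P(10) = 10 * 9^8 = 10 * 43046721 = 430467210.

430467210


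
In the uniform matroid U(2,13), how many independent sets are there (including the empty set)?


Independent sets of U(2,13) are all subsets of size <= 2.
Count = C(13,0) + C(13,1) + C(13,2)
     = 1 + 13 + 78
     = 92.

92


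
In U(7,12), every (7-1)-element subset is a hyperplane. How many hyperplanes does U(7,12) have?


Hyperplanes of U(7,12) are flats of rank 6.
In a uniform matroid, these are exactly the (6)-element subsets.
Count = C(12,6) = 924.

924


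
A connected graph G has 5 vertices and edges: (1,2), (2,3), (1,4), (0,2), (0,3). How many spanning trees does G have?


By Kirchhoff's matrix tree theorem, the number of spanning trees equals
the determinant of any cofactor of the Laplacian matrix L.
G has 5 vertices and 5 edges.
Computing the (4 x 4) cofactor determinant gives 3.

3


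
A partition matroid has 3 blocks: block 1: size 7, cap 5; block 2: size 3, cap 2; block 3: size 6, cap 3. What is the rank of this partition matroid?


Rank of a partition matroid = sum of min(|Si|, ci) for each block.
= min(7,5) + min(3,2) + min(6,3)
= 5 + 2 + 3
= 10.

10


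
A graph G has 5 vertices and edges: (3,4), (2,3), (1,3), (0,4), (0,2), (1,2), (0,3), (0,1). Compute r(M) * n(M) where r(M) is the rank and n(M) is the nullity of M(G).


r(M) = |V| - c = 5 - 1 = 4.
nullity = |E| - r(M) = 8 - 4 = 4.
Product = 4 * 4 = 16.

16


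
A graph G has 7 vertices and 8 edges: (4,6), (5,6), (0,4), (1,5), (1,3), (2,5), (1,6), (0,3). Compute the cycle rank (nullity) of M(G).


Cycle rank (nullity) = |E| - r(M) = |E| - (|V| - c).
|E| = 8, |V| = 7, c = 1.
Nullity = 8 - (7 - 1) = 8 - 6 = 2.

2


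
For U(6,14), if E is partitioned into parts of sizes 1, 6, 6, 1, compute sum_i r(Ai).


r(Ai) = min(|Ai|, 6) for each part.
Sum = min(1,6) + min(6,6) + min(6,6) + min(1,6)
    = 1 + 6 + 6 + 1
    = 14.

14


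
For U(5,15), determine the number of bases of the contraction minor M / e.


Contracting e from U(5,15) gives U(4,14).
Bases of U(4,14) = (14 choose 4) = 1001.

1001


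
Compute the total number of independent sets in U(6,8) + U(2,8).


For a direct sum, |I(M1+M2)| = |I(M1)| * |I(M2)|.
|I(U(6,8))| = sum C(8,k) for k=0..6 = 247.
|I(U(2,8))| = sum C(8,k) for k=0..2 = 37.
Total = 247 * 37 = 9139.

9139


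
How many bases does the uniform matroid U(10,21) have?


Bases of U(10,21) are all 10-element subsets of the 21-element ground set.
Number of bases = C(21,10).
C(21,10) = 352716.

352716


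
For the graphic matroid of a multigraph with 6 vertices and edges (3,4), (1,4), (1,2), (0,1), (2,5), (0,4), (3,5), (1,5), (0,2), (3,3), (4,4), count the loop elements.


In a graphic matroid, a loop is a self-loop edge (u,u) with rank 0.
Examining all 11 edges for self-loops...
Self-loops found: (3,3), (4,4)
Number of loops = 2.

2


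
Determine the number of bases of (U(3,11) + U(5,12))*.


(M1+M2)* = M1* + M2*.
M1* = U(8,11), bases: C(11,8) = 165.
M2* = U(7,12), bases: C(12,7) = 792.
|B(M*)| = 165 * 792 = 130680.

130680


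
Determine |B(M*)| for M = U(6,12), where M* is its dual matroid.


The dual of U(r,n) is U(n-r, n) = U(6,12).
Bases of U(6,12) are all (6)-element subsets.
|B(M*)| = C(12,6) = 924.

924


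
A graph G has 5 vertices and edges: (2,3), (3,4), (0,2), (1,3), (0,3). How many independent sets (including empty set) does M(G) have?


An independent set in a graphic matroid is an acyclic edge subset.
G has 5 vertices and 5 edges.
Enumerate all 2^5 = 32 subsets, checking for acyclicity.
Total independent sets = 28.

28


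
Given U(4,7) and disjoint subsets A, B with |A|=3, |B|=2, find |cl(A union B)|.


|A union B| = 3 + 2 = 5 (disjoint).
In U(4,7), cl(S) = S if |S| < 4, else cl(S) = E.
Since 5 >= 4, cl(A union B) = E.
|cl(A union B)| = 7.

7


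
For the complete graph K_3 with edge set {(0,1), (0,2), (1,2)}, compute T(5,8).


T(K_3; x,y) = x^2 + x + y.
T(5,8) = 25 + 5 + 8 = 38.

38


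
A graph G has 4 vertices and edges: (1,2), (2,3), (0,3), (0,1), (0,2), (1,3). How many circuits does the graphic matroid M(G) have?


A circuit in a graphic matroid = edge set of a simple cycle.
G has 4 vertices and 6 edges.
Enumerating all minimal edge subsets forming cycles...
Total circuits found: 7.

7


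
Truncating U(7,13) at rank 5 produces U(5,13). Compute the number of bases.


Truncating U(7,13) to rank 5 gives U(5,13).
Bases of U(5,13) are all 5-element subsets of 13 elements.
Number of bases = C(13,5) = 13! / (5! * 8!) = 1287.

1287


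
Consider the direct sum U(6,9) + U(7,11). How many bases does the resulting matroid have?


Bases of a direct sum M1 + M2: |B| = |B(M1)| * |B(M2)|.
|B(U(6,9))| = C(9,6) = 84.
|B(U(7,11))| = C(11,7) = 330.
Total bases = 84 * 330 = 27720.

27720


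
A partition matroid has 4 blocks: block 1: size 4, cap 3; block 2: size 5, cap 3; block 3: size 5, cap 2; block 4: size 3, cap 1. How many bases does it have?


A basis picks exactly ci elements from block i.
Number of bases = product of C(|Si|, ci).
= C(4,3) * C(5,3) * C(5,2) * C(3,1)
= 4 * 10 * 10 * 3
= 1200.

1200


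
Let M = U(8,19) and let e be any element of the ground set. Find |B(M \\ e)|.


Deleting e from U(8,19) gives U(8,18) since n > r.
Bases of U(8,18) = C(18,8) = 43758.

43758


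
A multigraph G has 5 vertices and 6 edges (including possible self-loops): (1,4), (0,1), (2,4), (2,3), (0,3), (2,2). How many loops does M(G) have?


In a graphic matroid, a loop is a self-loop edge (u,u) with rank 0.
Examining all 6 edges for self-loops...
Self-loops found: (2,2)
Number of loops = 1.

1


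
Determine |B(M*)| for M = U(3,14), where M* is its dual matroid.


The dual of U(r,n) is U(n-r, n) = U(11,14).
Bases of U(11,14) are all (11)-element subsets.
|B(M*)| = C(14,11) = 14! / (11! * 3!) = 364.

364


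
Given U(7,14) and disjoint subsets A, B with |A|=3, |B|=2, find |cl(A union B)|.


|A union B| = 3 + 2 = 5 (disjoint).
In U(7,14), cl(S) = S if |S| < 7, else cl(S) = E.
Since 5 < 7, cl(A union B) = A union B.
|cl(A union B)| = 5.

5


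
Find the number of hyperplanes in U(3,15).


Hyperplanes of U(3,15) are flats of rank 2.
In a uniform matroid, these are exactly the (2)-element subsets.
Count = C(15,2) = 15! / (2! * 13!) = 105.

105


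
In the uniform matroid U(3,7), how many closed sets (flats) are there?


Flats of U(3,7): every subset of size < 3 is a flat, plus E itself.
Count = C(7,0) + C(7,1) + C(7,2) + 1
     = 1 + 7 + 21 + 1
     = 30.

30


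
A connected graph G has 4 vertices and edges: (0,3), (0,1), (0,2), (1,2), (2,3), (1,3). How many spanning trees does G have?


By Kirchhoff's matrix tree theorem, the number of spanning trees equals
the determinant of any cofactor of the Laplacian matrix L.
G has 4 vertices and 6 edges.
Computing the (3 x 3) cofactor determinant gives 16.

16


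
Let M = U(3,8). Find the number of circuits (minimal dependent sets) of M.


In U(3,8), circuits are the (4)-element subsets.
Any set of 4 elements is dependent, and removing any one element gives
an independent set of size 3, so it is a minimal dependent set.
Number of circuits = C(8,4) = (8 * 7 * 6 * 5) / (1 * 2 * 3 * 4) = 70.

70


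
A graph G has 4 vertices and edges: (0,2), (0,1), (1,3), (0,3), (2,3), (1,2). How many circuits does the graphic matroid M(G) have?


A circuit in a graphic matroid = edge set of a simple cycle.
G has 4 vertices and 6 edges.
Enumerating all minimal edge subsets forming cycles...
Total circuits found: 7.

7


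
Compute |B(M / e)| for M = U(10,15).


Contracting e from U(10,15) gives U(9,14).
Bases of U(9,14) = C(14,9) = 2002.

2002


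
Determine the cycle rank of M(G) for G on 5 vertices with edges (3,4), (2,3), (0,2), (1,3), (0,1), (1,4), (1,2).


Cycle rank (nullity) = |E| - r(M) = |E| - (|V| - c).
|E| = 7, |V| = 5, c = 1.
Nullity = 7 - (5 - 1) = 7 - 4 = 3.

3


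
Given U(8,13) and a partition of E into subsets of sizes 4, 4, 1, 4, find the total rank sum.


r(Ai) = min(|Ai|, 8) for each part.
Sum = min(4,8) + min(4,8) + min(1,8) + min(4,8)
    = 4 + 4 + 1 + 4
    = 13.

13


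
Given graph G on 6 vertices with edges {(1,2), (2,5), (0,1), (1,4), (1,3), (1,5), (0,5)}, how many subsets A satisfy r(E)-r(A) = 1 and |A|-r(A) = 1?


R(x,y) = sum over A in 2^E of x^(r(E)-r(A)) * y^(|A|-r(A)).
G has 6 vertices, 7 edges. r(E) = 5.
Enumerate all 2^7 = 128 subsets.
Count subsets with r(E)-r(A)=1 and |A|-r(A)=1: 12.

12


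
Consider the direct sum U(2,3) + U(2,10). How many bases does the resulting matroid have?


Bases of a direct sum M1 + M2: |B| = |B(M1)| * |B(M2)|.
|B(U(2,3))| = C(3,2) = 3.
|B(U(2,10))| = C(10,2) = 45.
Total bases = 3 * 45 = 135.

135


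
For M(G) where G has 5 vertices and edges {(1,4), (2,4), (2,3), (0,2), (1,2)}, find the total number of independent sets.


An independent set in a graphic matroid is an acyclic edge subset.
G has 5 vertices and 5 edges.
Enumerate all 2^5 = 32 subsets, checking for acyclicity.
Total independent sets = 28.

28


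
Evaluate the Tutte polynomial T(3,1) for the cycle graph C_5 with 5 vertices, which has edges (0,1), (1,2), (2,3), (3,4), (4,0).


T(C_5; x,y) = x + x^2 + ... + x^(4) + y.
T(3,1) = 3^1 + 3^2 + 3^3 + 3^4 + 1
= 3 + 9 + 27 + 81 + 1
= 121.

121


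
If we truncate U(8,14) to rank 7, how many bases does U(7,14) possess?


Truncating U(8,14) to rank 7 gives U(7,14).
Bases of U(7,14) are all 7-element subsets of 14 elements.
Number of bases = (14 choose 7) = 3432.

3432


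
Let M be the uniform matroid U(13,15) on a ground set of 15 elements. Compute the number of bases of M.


Bases of U(13,15) are all 13-element subsets of the 15-element ground set.
Number of bases = C(15,13).
C(15,13) = 105.

105


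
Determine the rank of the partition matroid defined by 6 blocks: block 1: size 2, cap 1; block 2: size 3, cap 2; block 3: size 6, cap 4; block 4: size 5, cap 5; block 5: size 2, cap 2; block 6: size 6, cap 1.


Rank of a partition matroid = sum of min(|Si|, ci) for each block.
= min(2,1) + min(3,2) + min(6,4) + min(5,5) + min(2,2) + min(6,1)
= 1 + 2 + 4 + 5 + 2 + 1
= 15.

15
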